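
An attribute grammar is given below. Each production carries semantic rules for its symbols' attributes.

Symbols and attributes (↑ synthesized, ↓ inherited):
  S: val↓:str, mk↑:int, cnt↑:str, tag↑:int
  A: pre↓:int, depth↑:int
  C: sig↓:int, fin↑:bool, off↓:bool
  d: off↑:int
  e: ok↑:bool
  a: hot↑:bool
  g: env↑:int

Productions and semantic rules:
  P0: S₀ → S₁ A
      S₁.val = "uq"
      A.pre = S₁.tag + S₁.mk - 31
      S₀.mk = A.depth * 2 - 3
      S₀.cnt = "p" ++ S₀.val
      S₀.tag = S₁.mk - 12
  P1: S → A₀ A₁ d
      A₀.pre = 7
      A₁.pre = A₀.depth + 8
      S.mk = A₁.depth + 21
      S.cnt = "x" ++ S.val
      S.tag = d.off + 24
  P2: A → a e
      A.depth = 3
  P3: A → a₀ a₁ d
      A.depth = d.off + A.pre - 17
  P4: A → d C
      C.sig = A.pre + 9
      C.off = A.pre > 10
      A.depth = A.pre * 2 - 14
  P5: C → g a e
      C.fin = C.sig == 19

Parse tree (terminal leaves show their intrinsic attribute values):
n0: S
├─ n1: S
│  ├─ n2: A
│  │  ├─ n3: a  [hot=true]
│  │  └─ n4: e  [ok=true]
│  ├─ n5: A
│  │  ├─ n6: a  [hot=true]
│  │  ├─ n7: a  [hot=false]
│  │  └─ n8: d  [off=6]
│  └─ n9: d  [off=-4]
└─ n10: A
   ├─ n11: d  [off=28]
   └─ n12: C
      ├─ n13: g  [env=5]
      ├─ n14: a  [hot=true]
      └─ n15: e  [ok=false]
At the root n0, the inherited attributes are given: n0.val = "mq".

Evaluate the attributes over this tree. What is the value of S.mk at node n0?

1. n0.val = "mq"  [given at root]
2. n1.val = "uq"  ["uq"]
3. n2.pre = 7  [7]
4. n3.hot = true  [terminal]
5. n4.ok = true  [terminal]
6. n2.depth = 3  [3]
7. n5.pre = 11  [A₀.depth + 8]
8. n6.hot = true  [terminal]
9. n7.hot = false  [terminal]
10. n8.off = 6  [terminal]
11. n5.depth = 0  [d.off + A.pre - 17]
12. n9.off = -4  [terminal]
13. n1.mk = 21  [A₁.depth + 21]
14. n1.cnt = "xuq"  ["x" ++ S.val]
15. n1.tag = 20  [d.off + 24]
16. n10.pre = 10  [S₁.tag + S₁.mk - 31]
17. n11.off = 28  [terminal]
18. n12.sig = 19  [A.pre + 9]
19. n12.off = false  [A.pre > 10]
20. n13.env = 5  [terminal]
21. n14.hot = true  [terminal]
22. n15.ok = false  [terminal]
23. n12.fin = true  [C.sig == 19]
24. n10.depth = 6  [A.pre * 2 - 14]
25. n0.mk = 9  [A.depth * 2 - 3]
26. n0.cnt = "pmq"  ["p" ++ S₀.val]
27. n0.tag = 9  [S₁.mk - 12]

9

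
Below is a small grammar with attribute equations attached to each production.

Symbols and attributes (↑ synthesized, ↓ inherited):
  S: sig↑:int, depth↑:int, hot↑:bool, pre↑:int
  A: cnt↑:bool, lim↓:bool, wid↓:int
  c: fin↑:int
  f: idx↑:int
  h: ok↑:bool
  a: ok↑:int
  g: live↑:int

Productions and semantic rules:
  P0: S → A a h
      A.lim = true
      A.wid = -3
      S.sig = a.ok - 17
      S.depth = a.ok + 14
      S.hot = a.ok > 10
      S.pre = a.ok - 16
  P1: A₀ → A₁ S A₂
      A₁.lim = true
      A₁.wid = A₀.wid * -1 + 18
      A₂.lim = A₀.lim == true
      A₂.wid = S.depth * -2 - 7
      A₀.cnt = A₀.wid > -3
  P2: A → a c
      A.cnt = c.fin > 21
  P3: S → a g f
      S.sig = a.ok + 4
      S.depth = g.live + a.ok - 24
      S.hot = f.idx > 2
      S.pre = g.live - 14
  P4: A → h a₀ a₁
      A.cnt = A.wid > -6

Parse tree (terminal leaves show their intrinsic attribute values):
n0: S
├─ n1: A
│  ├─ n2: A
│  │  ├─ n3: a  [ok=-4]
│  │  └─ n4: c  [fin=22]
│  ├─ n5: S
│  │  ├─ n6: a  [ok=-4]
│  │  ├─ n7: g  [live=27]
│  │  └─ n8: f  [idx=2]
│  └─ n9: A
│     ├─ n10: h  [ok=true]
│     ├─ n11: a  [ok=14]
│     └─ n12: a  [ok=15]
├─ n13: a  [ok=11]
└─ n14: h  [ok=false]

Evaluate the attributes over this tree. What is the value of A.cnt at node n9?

true

1. n1.lim = true  [true]
2. n1.wid = -3  [-3]
3. n2.lim = true  [true]
4. n2.wid = 21  [A₀.wid * -1 + 18]
5. n3.ok = -4  [terminal]
6. n4.fin = 22  [terminal]
7. n2.cnt = true  [c.fin > 21]
8. n6.ok = -4  [terminal]
9. n7.live = 27  [terminal]
10. n8.idx = 2  [terminal]
11. n5.sig = 0  [a.ok + 4]
12. n5.depth = -1  [g.live + a.ok - 24]
13. n5.hot = false  [f.idx > 2]
14. n5.pre = 13  [g.live - 14]
15. n9.lim = true  [A₀.lim == true]
16. n9.wid = -5  [S.depth * -2 - 7]
17. n10.ok = true  [terminal]
18. n11.ok = 14  [terminal]
19. n12.ok = 15  [terminal]
20. n9.cnt = true  [A.wid > -6]
21. n1.cnt = false  [A₀.wid > -3]
22. n13.ok = 11  [terminal]
23. n14.ok = false  [terminal]
24. n0.sig = -6  [a.ok - 17]
25. n0.depth = 25  [a.ok + 14]
26. n0.hot = true  [a.ok > 10]
27. n0.pre = -5  [a.ok - 16]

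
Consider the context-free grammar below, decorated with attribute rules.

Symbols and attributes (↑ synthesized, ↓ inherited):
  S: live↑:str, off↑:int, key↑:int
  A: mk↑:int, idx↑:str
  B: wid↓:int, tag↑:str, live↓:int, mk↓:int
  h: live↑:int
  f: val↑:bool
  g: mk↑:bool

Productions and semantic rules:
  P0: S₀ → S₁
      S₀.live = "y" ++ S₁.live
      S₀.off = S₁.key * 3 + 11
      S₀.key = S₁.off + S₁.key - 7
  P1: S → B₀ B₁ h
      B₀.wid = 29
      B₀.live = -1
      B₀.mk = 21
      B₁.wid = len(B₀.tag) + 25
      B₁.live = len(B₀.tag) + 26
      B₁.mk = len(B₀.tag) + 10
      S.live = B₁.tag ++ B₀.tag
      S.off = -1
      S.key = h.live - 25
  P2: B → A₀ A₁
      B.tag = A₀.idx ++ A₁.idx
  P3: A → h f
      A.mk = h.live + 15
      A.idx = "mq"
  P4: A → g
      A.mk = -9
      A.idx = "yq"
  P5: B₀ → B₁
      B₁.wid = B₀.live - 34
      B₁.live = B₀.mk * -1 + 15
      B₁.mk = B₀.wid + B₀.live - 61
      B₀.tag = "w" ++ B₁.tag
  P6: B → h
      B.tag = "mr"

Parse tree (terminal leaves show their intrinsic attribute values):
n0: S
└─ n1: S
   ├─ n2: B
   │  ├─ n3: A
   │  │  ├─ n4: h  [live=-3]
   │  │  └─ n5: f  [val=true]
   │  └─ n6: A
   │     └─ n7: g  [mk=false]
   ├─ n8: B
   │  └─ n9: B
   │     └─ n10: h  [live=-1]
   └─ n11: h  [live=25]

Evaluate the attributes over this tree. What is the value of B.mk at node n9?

-2

1. n2.wid = 29  [29]
2. n2.live = -1  [-1]
3. n2.mk = 21  [21]
4. n4.live = -3  [terminal]
5. n5.val = true  [terminal]
6. n3.mk = 12  [h.live + 15]
7. n3.idx = "mq"  ["mq"]
8. n7.mk = false  [terminal]
9. n6.mk = -9  [-9]
10. n6.idx = "yq"  ["yq"]
11. n2.tag = "mqyq"  [A₀.idx ++ A₁.idx]
12. n8.wid = 29  [len(B₀.tag) + 25]
13. n8.live = 30  [len(B₀.tag) + 26]
14. n8.mk = 14  [len(B₀.tag) + 10]
15. n9.wid = -4  [B₀.live - 34]
16. n9.live = 1  [B₀.mk * -1 + 15]
17. n9.mk = -2  [B₀.wid + B₀.live - 61]
18. n10.live = -1  [terminal]
19. n9.tag = "mr"  ["mr"]
20. n8.tag = "wmr"  ["w" ++ B₁.tag]
21. n11.live = 25  [terminal]
22. n1.live = "wmrmqyq"  [B₁.tag ++ B₀.tag]
23. n1.off = -1  [-1]
24. n1.key = 0  [h.live - 25]
25. n0.live = "ywmrmqyq"  ["y" ++ S₁.live]
26. n0.off = 11  [S₁.key * 3 + 11]
27. n0.key = -8  [S₁.off + S₁.key - 7]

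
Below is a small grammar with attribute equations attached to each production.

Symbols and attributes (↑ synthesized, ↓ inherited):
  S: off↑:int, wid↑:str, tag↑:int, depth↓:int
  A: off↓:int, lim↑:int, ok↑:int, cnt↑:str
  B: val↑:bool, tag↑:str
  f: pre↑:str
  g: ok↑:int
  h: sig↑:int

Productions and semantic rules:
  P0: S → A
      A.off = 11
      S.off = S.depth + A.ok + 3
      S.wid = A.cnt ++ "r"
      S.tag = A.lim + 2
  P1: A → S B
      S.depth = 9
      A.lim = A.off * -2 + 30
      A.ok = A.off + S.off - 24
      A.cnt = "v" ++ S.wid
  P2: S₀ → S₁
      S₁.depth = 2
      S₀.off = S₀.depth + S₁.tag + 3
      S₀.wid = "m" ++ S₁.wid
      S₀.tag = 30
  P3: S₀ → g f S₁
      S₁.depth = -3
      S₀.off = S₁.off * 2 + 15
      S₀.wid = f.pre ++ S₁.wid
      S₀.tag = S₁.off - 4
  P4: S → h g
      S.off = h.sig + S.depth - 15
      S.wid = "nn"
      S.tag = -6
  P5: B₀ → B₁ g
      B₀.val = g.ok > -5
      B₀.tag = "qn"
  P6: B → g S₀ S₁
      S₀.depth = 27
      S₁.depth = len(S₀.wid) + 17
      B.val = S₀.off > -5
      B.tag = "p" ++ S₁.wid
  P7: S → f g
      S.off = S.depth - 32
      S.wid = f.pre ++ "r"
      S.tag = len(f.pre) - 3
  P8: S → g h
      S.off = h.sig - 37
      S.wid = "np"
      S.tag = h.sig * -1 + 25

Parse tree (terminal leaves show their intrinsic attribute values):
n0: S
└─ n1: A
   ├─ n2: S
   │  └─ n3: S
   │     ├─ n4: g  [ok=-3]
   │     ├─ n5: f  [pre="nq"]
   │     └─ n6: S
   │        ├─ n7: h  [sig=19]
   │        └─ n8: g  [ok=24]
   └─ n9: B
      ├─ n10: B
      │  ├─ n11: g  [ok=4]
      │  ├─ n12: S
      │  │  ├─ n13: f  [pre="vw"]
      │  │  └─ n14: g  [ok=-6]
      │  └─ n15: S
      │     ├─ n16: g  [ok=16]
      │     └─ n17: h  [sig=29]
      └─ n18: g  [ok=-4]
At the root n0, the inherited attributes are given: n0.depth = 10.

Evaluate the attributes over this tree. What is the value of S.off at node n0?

1. n0.depth = 10  [given at root]
2. n1.off = 11  [11]
3. n2.depth = 9  [9]
4. n3.depth = 2  [2]
5. n4.ok = -3  [terminal]
6. n5.pre = "nq"  [terminal]
7. n6.depth = -3  [-3]
8. n7.sig = 19  [terminal]
9. n8.ok = 24  [terminal]
10. n6.off = 1  [h.sig + S.depth - 15]
11. n6.wid = "nn"  ["nn"]
12. n6.tag = -6  [-6]
13. n3.off = 17  [S₁.off * 2 + 15]
14. n3.wid = "nqnn"  [f.pre ++ S₁.wid]
15. n3.tag = -3  [S₁.off - 4]
16. n2.off = 9  [S₀.depth + S₁.tag + 3]
17. n2.wid = "mnqnn"  ["m" ++ S₁.wid]
18. n2.tag = 30  [30]
19. n11.ok = 4  [terminal]
20. n12.depth = 27  [27]
21. n13.pre = "vw"  [terminal]
22. n14.ok = -6  [terminal]
23. n12.off = -5  [S.depth - 32]
24. n12.wid = "vwr"  [f.pre ++ "r"]
25. n12.tag = -1  [len(f.pre) - 3]
26. n15.depth = 20  [len(S₀.wid) + 17]
27. n16.ok = 16  [terminal]
28. n17.sig = 29  [terminal]
29. n15.off = -8  [h.sig - 37]
30. n15.wid = "np"  ["np"]
31. n15.tag = -4  [h.sig * -1 + 25]
32. n10.val = false  [S₀.off > -5]
33. n10.tag = "pnp"  ["p" ++ S₁.wid]
34. n18.ok = -4  [terminal]
35. n9.val = true  [g.ok > -5]
36. n9.tag = "qn"  ["qn"]
37. n1.lim = 8  [A.off * -2 + 30]
38. n1.ok = -4  [A.off + S.off - 24]
39. n1.cnt = "vmnqnn"  ["v" ++ S.wid]
40. n0.off = 9  [S.depth + A.ok + 3]
41. n0.wid = "vmnqnnr"  [A.cnt ++ "r"]
42. n0.tag = 10  [A.lim + 2]

9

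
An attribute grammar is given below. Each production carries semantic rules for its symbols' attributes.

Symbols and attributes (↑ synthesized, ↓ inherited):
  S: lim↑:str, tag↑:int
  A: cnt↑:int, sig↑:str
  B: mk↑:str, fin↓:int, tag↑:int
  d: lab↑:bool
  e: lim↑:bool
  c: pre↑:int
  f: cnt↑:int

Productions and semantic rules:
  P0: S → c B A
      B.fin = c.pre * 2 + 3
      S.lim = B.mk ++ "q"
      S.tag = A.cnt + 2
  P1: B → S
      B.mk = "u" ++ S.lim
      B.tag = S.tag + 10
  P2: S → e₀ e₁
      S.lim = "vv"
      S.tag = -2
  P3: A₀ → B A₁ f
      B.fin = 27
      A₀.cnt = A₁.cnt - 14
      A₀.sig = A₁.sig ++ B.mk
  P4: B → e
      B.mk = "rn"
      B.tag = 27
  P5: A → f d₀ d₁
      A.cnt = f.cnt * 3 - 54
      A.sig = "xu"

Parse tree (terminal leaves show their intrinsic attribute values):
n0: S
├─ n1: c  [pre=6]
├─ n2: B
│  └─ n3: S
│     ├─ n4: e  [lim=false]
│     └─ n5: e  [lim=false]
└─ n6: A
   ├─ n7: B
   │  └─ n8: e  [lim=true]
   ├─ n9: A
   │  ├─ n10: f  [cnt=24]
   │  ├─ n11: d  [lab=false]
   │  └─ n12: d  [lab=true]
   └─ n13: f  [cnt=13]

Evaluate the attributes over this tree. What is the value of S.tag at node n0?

6

1. n1.pre = 6  [terminal]
2. n2.fin = 15  [c.pre * 2 + 3]
3. n4.lim = false  [terminal]
4. n5.lim = false  [terminal]
5. n3.lim = "vv"  ["vv"]
6. n3.tag = -2  [-2]
7. n2.mk = "uvv"  ["u" ++ S.lim]
8. n2.tag = 8  [S.tag + 10]
9. n7.fin = 27  [27]
10. n8.lim = true  [terminal]
11. n7.mk = "rn"  ["rn"]
12. n7.tag = 27  [27]
13. n10.cnt = 24  [terminal]
14. n11.lab = false  [terminal]
15. n12.lab = true  [terminal]
16. n9.cnt = 18  [f.cnt * 3 - 54]
17. n9.sig = "xu"  ["xu"]
18. n13.cnt = 13  [terminal]
19. n6.cnt = 4  [A₁.cnt - 14]
20. n6.sig = "xurn"  [A₁.sig ++ B.mk]
21. n0.lim = "uvvq"  [B.mk ++ "q"]
22. n0.tag = 6  [A.cnt + 2]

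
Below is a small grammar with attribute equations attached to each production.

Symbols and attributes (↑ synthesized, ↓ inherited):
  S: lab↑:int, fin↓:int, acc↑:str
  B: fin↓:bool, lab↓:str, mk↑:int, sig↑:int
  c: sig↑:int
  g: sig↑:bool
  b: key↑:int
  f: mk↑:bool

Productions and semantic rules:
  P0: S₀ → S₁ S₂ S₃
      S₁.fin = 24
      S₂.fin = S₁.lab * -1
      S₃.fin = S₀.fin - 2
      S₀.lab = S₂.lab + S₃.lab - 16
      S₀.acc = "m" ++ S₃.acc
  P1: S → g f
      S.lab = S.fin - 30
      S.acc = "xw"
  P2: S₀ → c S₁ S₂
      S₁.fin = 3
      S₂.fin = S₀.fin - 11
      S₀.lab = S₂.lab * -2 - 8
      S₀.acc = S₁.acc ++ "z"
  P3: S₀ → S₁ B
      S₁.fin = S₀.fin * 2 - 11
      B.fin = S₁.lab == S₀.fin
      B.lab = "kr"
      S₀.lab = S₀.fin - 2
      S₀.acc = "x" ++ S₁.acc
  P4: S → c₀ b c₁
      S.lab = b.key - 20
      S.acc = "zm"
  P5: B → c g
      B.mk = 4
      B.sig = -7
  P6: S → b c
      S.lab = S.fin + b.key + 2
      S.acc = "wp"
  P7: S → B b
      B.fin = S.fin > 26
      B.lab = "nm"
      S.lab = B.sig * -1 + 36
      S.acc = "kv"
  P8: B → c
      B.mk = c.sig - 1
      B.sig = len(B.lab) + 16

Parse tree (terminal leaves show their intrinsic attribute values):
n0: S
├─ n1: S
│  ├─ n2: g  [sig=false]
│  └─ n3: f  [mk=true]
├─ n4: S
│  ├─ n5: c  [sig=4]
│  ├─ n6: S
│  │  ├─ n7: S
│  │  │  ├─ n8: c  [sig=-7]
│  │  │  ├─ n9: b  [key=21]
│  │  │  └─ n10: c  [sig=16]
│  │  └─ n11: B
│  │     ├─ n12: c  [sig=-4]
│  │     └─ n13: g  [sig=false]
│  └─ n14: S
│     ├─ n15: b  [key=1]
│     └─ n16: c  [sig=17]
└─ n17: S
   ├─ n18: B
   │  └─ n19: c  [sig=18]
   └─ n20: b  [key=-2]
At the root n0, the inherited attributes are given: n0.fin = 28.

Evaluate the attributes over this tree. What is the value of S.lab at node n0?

1. n0.fin = 28  [given at root]
2. n1.fin = 24  [24]
3. n2.sig = false  [terminal]
4. n3.mk = true  [terminal]
5. n1.lab = -6  [S.fin - 30]
6. n1.acc = "xw"  ["xw"]
7. n4.fin = 6  [S₁.lab * -1]
8. n5.sig = 4  [terminal]
9. n6.fin = 3  [3]
10. n7.fin = -5  [S₀.fin * 2 - 11]
11. n8.sig = -7  [terminal]
12. n9.key = 21  [terminal]
13. n10.sig = 16  [terminal]
14. n7.lab = 1  [b.key - 20]
15. n7.acc = "zm"  ["zm"]
16. n11.fin = false  [S₁.lab == S₀.fin]
17. n11.lab = "kr"  ["kr"]
18. n12.sig = -4  [terminal]
19. n13.sig = false  [terminal]
20. n11.mk = 4  [4]
21. n11.sig = -7  [-7]
22. n6.lab = 1  [S₀.fin - 2]
23. n6.acc = "xzm"  ["x" ++ S₁.acc]
24. n14.fin = -5  [S₀.fin - 11]
25. n15.key = 1  [terminal]
26. n16.sig = 17  [terminal]
27. n14.lab = -2  [S.fin + b.key + 2]
28. n14.acc = "wp"  ["wp"]
29. n4.lab = -4  [S₂.lab * -2 - 8]
30. n4.acc = "xzmz"  [S₁.acc ++ "z"]
31. n17.fin = 26  [S₀.fin - 2]
32. n18.fin = false  [S.fin > 26]
33. n18.lab = "nm"  ["nm"]
34. n19.sig = 18  [terminal]
35. n18.mk = 17  [c.sig - 1]
36. n18.sig = 18  [len(B.lab) + 16]
37. n20.key = -2  [terminal]
38. n17.lab = 18  [B.sig * -1 + 36]
39. n17.acc = "kv"  ["kv"]
40. n0.lab = -2  [S₂.lab + S₃.lab - 16]
41. n0.acc = "mkv"  ["m" ++ S₃.acc]

-2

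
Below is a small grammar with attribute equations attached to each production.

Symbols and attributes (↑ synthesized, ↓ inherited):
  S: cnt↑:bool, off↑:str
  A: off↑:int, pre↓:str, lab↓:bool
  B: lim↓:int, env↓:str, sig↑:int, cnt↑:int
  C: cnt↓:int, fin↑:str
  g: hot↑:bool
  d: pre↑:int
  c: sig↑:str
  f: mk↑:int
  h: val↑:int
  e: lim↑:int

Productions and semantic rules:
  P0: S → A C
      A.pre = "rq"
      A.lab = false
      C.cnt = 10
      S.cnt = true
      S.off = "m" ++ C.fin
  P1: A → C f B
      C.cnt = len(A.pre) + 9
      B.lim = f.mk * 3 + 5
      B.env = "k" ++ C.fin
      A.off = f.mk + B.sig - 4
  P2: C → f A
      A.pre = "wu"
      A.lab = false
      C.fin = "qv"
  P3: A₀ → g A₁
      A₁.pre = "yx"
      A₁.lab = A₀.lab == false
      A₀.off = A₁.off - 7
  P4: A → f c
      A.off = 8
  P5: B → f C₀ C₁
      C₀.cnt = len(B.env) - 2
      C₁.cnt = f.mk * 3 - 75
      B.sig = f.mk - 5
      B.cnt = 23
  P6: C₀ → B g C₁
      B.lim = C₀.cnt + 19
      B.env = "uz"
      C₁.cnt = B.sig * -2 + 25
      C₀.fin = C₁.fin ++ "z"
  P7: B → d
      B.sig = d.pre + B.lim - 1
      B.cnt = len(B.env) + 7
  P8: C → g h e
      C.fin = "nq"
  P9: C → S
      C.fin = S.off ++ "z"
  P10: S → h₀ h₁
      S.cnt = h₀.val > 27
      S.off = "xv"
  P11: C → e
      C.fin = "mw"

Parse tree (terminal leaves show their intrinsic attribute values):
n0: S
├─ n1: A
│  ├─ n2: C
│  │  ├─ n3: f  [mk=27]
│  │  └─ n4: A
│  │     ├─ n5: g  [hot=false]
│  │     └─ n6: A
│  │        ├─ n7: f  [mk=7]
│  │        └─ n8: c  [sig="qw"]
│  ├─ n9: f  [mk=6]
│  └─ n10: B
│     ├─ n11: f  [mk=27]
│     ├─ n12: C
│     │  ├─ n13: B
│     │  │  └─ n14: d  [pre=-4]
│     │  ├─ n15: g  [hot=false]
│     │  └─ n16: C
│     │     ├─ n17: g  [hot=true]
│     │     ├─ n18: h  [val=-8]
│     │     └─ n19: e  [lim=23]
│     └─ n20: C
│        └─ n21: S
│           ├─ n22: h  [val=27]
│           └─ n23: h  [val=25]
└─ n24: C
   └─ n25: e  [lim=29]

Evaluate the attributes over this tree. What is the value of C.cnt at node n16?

-5

1. n1.pre = "rq"  ["rq"]
2. n1.lab = false  [false]
3. n2.cnt = 11  [len(A.pre) + 9]
4. n3.mk = 27  [terminal]
5. n4.pre = "wu"  ["wu"]
6. n4.lab = false  [false]
7. n5.hot = false  [terminal]
8. n6.pre = "yx"  ["yx"]
9. n6.lab = true  [A₀.lab == false]
10. n7.mk = 7  [terminal]
11. n8.sig = "qw"  [terminal]
12. n6.off = 8  [8]
13. n4.off = 1  [A₁.off - 7]
14. n2.fin = "qv"  ["qv"]
15. n9.mk = 6  [terminal]
16. n10.lim = 23  [f.mk * 3 + 5]
17. n10.env = "kqv"  ["k" ++ C.fin]
18. n11.mk = 27  [terminal]
19. n12.cnt = 1  [len(B.env) - 2]
20. n13.lim = 20  [C₀.cnt + 19]
21. n13.env = "uz"  ["uz"]
22. n14.pre = -4  [terminal]
23. n13.sig = 15  [d.pre + B.lim - 1]
24. n13.cnt = 9  [len(B.env) + 7]
25. n15.hot = false  [terminal]
26. n16.cnt = -5  [B.sig * -2 + 25]
27. n17.hot = true  [terminal]
28. n18.val = -8  [terminal]
29. n19.lim = 23  [terminal]
30. n16.fin = "nq"  ["nq"]
31. n12.fin = "nqz"  [C₁.fin ++ "z"]
32. n20.cnt = 6  [f.mk * 3 - 75]
33. n22.val = 27  [terminal]
34. n23.val = 25  [terminal]
35. n21.cnt = false  [h₀.val > 27]
36. n21.off = "xv"  ["xv"]
37. n20.fin = "xvz"  [S.off ++ "z"]
38. n10.sig = 22  [f.mk - 5]
39. n10.cnt = 23  [23]
40. n1.off = 24  [f.mk + B.sig - 4]
41. n24.cnt = 10  [10]
42. n25.lim = 29  [terminal]
43. n24.fin = "mw"  ["mw"]
44. n0.cnt = true  [true]
45. n0.off = "mmw"  ["m" ++ C.fin]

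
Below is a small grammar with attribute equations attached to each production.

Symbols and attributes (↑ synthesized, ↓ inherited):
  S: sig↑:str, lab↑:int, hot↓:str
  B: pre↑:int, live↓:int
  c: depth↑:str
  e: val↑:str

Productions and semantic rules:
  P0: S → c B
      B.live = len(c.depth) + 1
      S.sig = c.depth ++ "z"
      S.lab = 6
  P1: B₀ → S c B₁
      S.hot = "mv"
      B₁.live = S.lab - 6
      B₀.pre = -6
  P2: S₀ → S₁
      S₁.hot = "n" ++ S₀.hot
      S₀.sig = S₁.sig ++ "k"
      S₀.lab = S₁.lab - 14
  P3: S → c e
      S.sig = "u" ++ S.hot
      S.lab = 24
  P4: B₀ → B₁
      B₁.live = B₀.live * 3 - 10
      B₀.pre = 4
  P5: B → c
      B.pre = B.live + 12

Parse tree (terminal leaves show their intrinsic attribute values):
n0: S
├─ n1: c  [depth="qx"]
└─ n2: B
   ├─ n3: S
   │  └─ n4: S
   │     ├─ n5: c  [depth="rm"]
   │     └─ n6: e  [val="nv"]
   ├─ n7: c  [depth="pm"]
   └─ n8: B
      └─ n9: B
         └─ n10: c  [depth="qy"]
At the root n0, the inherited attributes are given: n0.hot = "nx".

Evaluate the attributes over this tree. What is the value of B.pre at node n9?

1. n0.hot = "nx"  [given at root]
2. n1.depth = "qx"  [terminal]
3. n2.live = 3  [len(c.depth) + 1]
4. n3.hot = "mv"  ["mv"]
5. n4.hot = "nmv"  ["n" ++ S₀.hot]
6. n5.depth = "rm"  [terminal]
7. n6.val = "nv"  [terminal]
8. n4.sig = "unmv"  ["u" ++ S.hot]
9. n4.lab = 24  [24]
10. n3.sig = "unmvk"  [S₁.sig ++ "k"]
11. n3.lab = 10  [S₁.lab - 14]
12. n7.depth = "pm"  [terminal]
13. n8.live = 4  [S.lab - 6]
14. n9.live = 2  [B₀.live * 3 - 10]
15. n10.depth = "qy"  [terminal]
16. n9.pre = 14  [B.live + 12]
17. n8.pre = 4  [4]
18. n2.pre = -6  [-6]
19. n0.sig = "qxz"  [c.depth ++ "z"]
20. n0.lab = 6  [6]

14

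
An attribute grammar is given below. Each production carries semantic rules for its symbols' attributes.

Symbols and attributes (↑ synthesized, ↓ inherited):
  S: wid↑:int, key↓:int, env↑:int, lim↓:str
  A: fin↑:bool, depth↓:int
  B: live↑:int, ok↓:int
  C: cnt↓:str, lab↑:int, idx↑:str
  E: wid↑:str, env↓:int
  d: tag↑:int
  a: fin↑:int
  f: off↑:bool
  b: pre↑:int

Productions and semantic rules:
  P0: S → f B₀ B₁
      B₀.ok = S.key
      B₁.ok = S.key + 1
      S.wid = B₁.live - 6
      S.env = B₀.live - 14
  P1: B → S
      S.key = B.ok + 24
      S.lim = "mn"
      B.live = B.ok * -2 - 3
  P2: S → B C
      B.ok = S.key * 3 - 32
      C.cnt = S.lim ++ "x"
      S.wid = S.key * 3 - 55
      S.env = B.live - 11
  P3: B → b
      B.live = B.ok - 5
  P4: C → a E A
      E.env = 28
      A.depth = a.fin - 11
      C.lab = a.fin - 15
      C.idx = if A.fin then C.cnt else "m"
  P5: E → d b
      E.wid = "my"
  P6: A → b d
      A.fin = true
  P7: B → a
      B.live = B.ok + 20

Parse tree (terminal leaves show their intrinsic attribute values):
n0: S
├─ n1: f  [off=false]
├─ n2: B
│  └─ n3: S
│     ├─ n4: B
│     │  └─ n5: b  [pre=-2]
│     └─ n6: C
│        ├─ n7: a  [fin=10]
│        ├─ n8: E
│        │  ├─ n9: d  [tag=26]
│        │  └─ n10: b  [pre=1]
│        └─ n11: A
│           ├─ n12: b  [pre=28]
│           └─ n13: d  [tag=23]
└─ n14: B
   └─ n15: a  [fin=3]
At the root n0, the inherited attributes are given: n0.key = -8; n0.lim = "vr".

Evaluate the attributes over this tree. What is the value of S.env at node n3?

0

1. n0.key = -8  [given at root]
2. n0.lim = "vr"  [given at root]
3. n1.off = false  [terminal]
4. n2.ok = -8  [S.key]
5. n3.key = 16  [B.ok + 24]
6. n3.lim = "mn"  ["mn"]
7. n4.ok = 16  [S.key * 3 - 32]
8. n5.pre = -2  [terminal]
9. n4.live = 11  [B.ok - 5]
10. n6.cnt = "mnx"  [S.lim ++ "x"]
11. n7.fin = 10  [terminal]
12. n8.env = 28  [28]
13. n9.tag = 26  [terminal]
14. n10.pre = 1  [terminal]
15. n8.wid = "my"  ["my"]
16. n11.depth = -1  [a.fin - 11]
17. n12.pre = 28  [terminal]
18. n13.tag = 23  [terminal]
19. n11.fin = true  [true]
20. n6.lab = -5  [a.fin - 15]
21. n6.idx = "mnx"  [if A.fin then C.cnt else "m"]
22. n3.wid = -7  [S.key * 3 - 55]
23. n3.env = 0  [B.live - 11]
24. n2.live = 13  [B.ok * -2 - 3]
25. n14.ok = -7  [S.key + 1]
26. n15.fin = 3  [terminal]
27. n14.live = 13  [B.ok + 20]
28. n0.wid = 7  [B₁.live - 6]
29. n0.env = -1  [B₀.live - 14]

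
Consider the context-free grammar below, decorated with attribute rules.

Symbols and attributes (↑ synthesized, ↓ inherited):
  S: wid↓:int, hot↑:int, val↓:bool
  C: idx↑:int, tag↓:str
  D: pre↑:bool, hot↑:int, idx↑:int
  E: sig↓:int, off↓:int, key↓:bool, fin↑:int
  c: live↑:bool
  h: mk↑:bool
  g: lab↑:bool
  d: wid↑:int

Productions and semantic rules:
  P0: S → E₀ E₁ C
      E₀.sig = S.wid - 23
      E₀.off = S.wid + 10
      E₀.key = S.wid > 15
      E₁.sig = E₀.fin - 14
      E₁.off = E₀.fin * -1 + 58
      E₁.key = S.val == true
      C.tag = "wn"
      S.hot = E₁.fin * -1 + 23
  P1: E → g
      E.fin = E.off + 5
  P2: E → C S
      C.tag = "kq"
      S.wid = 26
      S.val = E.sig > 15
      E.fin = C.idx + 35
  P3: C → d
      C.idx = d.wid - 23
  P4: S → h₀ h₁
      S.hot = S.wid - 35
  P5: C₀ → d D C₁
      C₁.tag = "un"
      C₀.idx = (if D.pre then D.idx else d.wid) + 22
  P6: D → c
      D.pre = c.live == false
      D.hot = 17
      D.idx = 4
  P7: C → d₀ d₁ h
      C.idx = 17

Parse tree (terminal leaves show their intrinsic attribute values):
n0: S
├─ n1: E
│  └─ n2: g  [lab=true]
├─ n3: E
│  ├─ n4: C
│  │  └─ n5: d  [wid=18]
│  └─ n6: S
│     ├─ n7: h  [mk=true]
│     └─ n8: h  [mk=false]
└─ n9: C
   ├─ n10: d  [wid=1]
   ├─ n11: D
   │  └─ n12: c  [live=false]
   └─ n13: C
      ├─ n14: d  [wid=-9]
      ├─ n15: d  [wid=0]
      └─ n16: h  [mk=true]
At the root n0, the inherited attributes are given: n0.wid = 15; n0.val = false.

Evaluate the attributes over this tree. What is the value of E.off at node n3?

28

1. n0.wid = 15  [given at root]
2. n0.val = false  [given at root]
3. n1.sig = -8  [S.wid - 23]
4. n1.off = 25  [S.wid + 10]
5. n1.key = false  [S.wid > 15]
6. n2.lab = true  [terminal]
7. n1.fin = 30  [E.off + 5]
8. n3.sig = 16  [E₀.fin - 14]
9. n3.off = 28  [E₀.fin * -1 + 58]
10. n3.key = false  [S.val == true]
11. n4.tag = "kq"  ["kq"]
12. n5.wid = 18  [terminal]
13. n4.idx = -5  [d.wid - 23]
14. n6.wid = 26  [26]
15. n6.val = true  [E.sig > 15]
16. n7.mk = true  [terminal]
17. n8.mk = false  [terminal]
18. n6.hot = -9  [S.wid - 35]
19. n3.fin = 30  [C.idx + 35]
20. n9.tag = "wn"  ["wn"]
21. n10.wid = 1  [terminal]
22. n12.live = false  [terminal]
23. n11.pre = true  [c.live == false]
24. n11.hot = 17  [17]
25. n11.idx = 4  [4]
26. n13.tag = "un"  ["un"]
27. n14.wid = -9  [terminal]
28. n15.wid = 0  [terminal]
29. n16.mk = true  [terminal]
30. n13.idx = 17  [17]
31. n9.idx = 26  [(if D.pre then D.idx else d.wid) + 22]
32. n0.hot = -7  [E₁.fin * -1 + 23]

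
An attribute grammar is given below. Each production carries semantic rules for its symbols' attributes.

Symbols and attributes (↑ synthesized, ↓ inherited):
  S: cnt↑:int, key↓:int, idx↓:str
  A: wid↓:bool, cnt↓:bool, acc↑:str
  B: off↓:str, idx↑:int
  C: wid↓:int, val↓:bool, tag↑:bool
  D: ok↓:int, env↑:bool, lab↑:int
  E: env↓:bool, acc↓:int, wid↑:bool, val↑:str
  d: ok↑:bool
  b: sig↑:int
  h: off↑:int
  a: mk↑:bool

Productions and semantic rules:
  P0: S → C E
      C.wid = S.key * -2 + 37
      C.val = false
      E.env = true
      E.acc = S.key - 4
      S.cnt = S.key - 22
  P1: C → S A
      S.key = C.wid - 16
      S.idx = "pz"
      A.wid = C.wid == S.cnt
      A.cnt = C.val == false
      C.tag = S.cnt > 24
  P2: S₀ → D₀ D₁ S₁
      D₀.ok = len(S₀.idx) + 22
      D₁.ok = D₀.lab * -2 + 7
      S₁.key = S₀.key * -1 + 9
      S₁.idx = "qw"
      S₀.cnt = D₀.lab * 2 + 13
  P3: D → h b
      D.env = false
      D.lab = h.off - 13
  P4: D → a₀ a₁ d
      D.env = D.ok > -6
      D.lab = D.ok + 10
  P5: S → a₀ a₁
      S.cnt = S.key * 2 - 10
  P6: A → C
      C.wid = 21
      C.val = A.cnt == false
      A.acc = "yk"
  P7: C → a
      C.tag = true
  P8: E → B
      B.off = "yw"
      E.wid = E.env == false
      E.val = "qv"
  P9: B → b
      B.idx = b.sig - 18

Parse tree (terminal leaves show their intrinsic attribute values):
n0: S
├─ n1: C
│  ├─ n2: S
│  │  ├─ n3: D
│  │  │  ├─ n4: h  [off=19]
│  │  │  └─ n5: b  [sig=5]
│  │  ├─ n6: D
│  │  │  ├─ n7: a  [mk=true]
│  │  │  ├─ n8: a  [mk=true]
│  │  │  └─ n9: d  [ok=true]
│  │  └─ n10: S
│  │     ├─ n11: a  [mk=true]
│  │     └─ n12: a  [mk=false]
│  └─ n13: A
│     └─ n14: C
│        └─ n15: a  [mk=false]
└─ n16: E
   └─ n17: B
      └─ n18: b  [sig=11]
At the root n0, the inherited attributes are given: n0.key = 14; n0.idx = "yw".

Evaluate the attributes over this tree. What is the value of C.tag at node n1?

true

1. n0.key = 14  [given at root]
2. n0.idx = "yw"  [given at root]
3. n1.wid = 9  [S.key * -2 + 37]
4. n1.val = false  [false]
5. n2.key = -7  [C.wid - 16]
6. n2.idx = "pz"  ["pz"]
7. n3.ok = 24  [len(S₀.idx) + 22]
8. n4.off = 19  [terminal]
9. n5.sig = 5  [terminal]
10. n3.env = false  [false]
11. n3.lab = 6  [h.off - 13]
12. n6.ok = -5  [D₀.lab * -2 + 7]
13. n7.mk = true  [terminal]
14. n8.mk = true  [terminal]
15. n9.ok = true  [terminal]
16. n6.env = true  [D.ok > -6]
17. n6.lab = 5  [D.ok + 10]
18. n10.key = 16  [S₀.key * -1 + 9]
19. n10.idx = "qw"  ["qw"]
20. n11.mk = true  [terminal]
21. n12.mk = false  [terminal]
22. n10.cnt = 22  [S.key * 2 - 10]
23. n2.cnt = 25  [D₀.lab * 2 + 13]
24. n13.wid = false  [C.wid == S.cnt]
25. n13.cnt = true  [C.val == false]
26. n14.wid = 21  [21]
27. n14.val = false  [A.cnt == false]
28. n15.mk = false  [terminal]
29. n14.tag = true  [true]
30. n13.acc = "yk"  ["yk"]
31. n1.tag = true  [S.cnt > 24]
32. n16.env = true  [true]
33. n16.acc = 10  [S.key - 4]
34. n17.off = "yw"  ["yw"]
35. n18.sig = 11  [terminal]
36. n17.idx = -7  [b.sig - 18]
37. n16.wid = false  [E.env == false]
38. n16.val = "qv"  ["qv"]
39. n0.cnt = -8  [S.key - 22]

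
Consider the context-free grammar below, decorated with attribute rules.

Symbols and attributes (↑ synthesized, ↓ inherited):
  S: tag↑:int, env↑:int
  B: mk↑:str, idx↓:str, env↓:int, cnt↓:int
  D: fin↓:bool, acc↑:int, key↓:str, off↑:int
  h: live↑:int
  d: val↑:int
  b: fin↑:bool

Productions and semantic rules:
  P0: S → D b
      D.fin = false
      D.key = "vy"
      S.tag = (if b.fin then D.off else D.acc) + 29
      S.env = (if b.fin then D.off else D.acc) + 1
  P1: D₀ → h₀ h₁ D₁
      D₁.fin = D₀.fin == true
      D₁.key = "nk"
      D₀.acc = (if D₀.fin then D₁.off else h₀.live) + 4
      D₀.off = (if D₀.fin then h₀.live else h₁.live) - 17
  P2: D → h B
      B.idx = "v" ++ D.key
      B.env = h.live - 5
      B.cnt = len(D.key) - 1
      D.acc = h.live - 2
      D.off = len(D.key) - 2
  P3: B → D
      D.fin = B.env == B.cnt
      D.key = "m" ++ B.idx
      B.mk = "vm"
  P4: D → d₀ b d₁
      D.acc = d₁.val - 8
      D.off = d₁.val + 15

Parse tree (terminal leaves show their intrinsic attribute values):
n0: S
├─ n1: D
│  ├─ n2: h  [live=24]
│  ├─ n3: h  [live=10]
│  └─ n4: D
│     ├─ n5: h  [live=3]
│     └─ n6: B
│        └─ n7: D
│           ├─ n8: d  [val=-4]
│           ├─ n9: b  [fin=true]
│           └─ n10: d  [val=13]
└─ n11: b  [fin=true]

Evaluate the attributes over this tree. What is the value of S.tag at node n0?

22

1. n1.fin = false  [false]
2. n1.key = "vy"  ["vy"]
3. n2.live = 24  [terminal]
4. n3.live = 10  [terminal]
5. n4.fin = false  [D₀.fin == true]
6. n4.key = "nk"  ["nk"]
7. n5.live = 3  [terminal]
8. n6.idx = "vnk"  ["v" ++ D.key]
9. n6.env = -2  [h.live - 5]
10. n6.cnt = 1  [len(D.key) - 1]
11. n7.fin = false  [B.env == B.cnt]
12. n7.key = "mvnk"  ["m" ++ B.idx]
13. n8.val = -4  [terminal]
14. n9.fin = true  [terminal]
15. n10.val = 13  [terminal]
16. n7.acc = 5  [d₁.val - 8]
17. n7.off = 28  [d₁.val + 15]
18. n6.mk = "vm"  ["vm"]
19. n4.acc = 1  [h.live - 2]
20. n4.off = 0  [len(D.key) - 2]
21. n1.acc = 28  [(if D₀.fin then D₁.off else h₀.live) + 4]
22. n1.off = -7  [(if D₀.fin then h₀.live else h₁.live) - 17]
23. n11.fin = true  [terminal]
24. n0.tag = 22  [(if b.fin then D.off else D.acc) + 29]
25. n0.env = -6  [(if b.fin then D.off else D.acc) + 1]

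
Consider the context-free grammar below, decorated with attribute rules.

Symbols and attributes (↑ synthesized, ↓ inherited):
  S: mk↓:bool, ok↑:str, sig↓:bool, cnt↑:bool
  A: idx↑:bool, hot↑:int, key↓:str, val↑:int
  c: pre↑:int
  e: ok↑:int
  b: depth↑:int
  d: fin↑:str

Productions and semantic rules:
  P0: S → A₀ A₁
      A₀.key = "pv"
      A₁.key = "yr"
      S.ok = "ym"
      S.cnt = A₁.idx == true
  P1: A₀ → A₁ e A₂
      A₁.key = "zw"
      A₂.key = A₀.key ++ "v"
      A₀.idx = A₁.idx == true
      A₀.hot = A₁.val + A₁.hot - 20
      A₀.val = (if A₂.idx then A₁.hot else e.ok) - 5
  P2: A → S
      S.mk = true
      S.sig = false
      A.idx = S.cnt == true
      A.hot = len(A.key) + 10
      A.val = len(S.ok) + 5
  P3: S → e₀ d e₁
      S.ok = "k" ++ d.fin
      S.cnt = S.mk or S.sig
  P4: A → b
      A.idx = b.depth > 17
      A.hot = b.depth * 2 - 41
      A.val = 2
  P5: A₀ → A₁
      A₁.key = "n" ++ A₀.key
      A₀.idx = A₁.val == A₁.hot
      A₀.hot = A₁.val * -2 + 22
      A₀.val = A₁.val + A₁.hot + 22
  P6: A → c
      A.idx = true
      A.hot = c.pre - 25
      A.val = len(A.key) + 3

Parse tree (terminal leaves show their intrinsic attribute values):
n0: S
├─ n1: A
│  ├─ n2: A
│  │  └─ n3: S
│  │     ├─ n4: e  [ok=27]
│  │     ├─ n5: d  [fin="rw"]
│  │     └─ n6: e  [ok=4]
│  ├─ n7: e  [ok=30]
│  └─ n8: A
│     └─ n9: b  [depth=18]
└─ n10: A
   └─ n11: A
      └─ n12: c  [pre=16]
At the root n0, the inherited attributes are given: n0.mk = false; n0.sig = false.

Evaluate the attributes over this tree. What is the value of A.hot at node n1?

0

1. n0.mk = false  [given at root]
2. n0.sig = false  [given at root]
3. n1.key = "pv"  ["pv"]
4. n2.key = "zw"  ["zw"]
5. n3.mk = true  [true]
6. n3.sig = false  [false]
7. n4.ok = 27  [terminal]
8. n5.fin = "rw"  [terminal]
9. n6.ok = 4  [terminal]
10. n3.ok = "krw"  ["k" ++ d.fin]
11. n3.cnt = true  [S.mk or S.sig]
12. n2.idx = true  [S.cnt == true]
13. n2.hot = 12  [len(A.key) + 10]
14. n2.val = 8  [len(S.ok) + 5]
15. n7.ok = 30  [terminal]
16. n8.key = "pvv"  [A₀.key ++ "v"]
17. n9.depth = 18  [terminal]
18. n8.idx = true  [b.depth > 17]
19. n8.hot = -5  [b.depth * 2 - 41]
20. n8.val = 2  [2]
21. n1.idx = true  [A₁.idx == true]
22. n1.hot = 0  [A₁.val + A₁.hot - 20]
23. n1.val = 7  [(if A₂.idx then A₁.hot else e.ok) - 5]
24. n10.key = "yr"  ["yr"]
25. n11.key = "nyr"  ["n" ++ A₀.key]
26. n12.pre = 16  [terminal]
27. n11.idx = true  [true]
28. n11.hot = -9  [c.pre - 25]
29. n11.val = 6  [len(A.key) + 3]
30. n10.idx = false  [A₁.val == A₁.hot]
31. n10.hot = 10  [A₁.val * -2 + 22]
32. n10.val = 19  [A₁.val + A₁.hot + 22]
33. n0.ok = "ym"  ["ym"]
34. n0.cnt = false  [A₁.idx == true]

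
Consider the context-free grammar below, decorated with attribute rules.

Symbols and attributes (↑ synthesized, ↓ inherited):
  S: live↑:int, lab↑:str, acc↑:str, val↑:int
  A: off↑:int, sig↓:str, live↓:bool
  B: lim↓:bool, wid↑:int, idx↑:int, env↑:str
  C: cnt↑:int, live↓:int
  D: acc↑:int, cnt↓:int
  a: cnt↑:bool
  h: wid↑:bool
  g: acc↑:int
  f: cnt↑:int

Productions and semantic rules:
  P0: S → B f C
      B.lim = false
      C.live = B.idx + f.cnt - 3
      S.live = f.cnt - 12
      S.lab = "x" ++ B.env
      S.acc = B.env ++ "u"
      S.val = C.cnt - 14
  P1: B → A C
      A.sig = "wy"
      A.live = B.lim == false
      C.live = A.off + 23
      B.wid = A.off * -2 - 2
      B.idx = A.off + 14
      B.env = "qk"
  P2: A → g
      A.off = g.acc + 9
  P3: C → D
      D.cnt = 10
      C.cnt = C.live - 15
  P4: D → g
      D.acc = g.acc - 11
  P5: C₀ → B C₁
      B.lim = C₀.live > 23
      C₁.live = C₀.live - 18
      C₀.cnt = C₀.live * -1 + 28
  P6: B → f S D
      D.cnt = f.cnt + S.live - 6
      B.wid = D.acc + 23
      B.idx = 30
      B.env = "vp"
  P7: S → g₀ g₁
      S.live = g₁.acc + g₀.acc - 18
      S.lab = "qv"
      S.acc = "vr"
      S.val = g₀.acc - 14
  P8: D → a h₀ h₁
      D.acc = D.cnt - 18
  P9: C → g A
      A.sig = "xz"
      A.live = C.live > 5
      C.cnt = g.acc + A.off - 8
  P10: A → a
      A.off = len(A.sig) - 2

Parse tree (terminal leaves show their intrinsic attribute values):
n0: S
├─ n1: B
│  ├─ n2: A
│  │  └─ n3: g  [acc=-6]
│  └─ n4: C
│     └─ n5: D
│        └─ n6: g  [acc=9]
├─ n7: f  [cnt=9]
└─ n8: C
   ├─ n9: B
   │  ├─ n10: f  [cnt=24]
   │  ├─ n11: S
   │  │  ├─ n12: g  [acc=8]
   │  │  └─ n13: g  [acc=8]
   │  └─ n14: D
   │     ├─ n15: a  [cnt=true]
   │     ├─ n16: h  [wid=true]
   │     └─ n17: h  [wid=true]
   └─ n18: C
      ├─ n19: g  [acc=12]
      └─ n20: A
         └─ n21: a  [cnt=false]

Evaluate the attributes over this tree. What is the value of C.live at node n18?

5

1. n1.lim = false  [false]
2. n2.sig = "wy"  ["wy"]
3. n2.live = true  [B.lim == false]
4. n3.acc = -6  [terminal]
5. n2.off = 3  [g.acc + 9]
6. n4.live = 26  [A.off + 23]
7. n5.cnt = 10  [10]
8. n6.acc = 9  [terminal]
9. n5.acc = -2  [g.acc - 11]
10. n4.cnt = 11  [C.live - 15]
11. n1.wid = -8  [A.off * -2 - 2]
12. n1.idx = 17  [A.off + 14]
13. n1.env = "qk"  ["qk"]
14. n7.cnt = 9  [terminal]
15. n8.live = 23  [B.idx + f.cnt - 3]
16. n9.lim = false  [C₀.live > 23]
17. n10.cnt = 24  [terminal]
18. n12.acc = 8  [terminal]
19. n13.acc = 8  [terminal]
20. n11.live = -2  [g₁.acc + g₀.acc - 18]
21. n11.lab = "qv"  ["qv"]
22. n11.acc = "vr"  ["vr"]
23. n11.val = -6  [g₀.acc - 14]
24. n14.cnt = 16  [f.cnt + S.live - 6]
25. n15.cnt = true  [terminal]
26. n16.wid = true  [terminal]
27. n17.wid = true  [terminal]
28. n14.acc = -2  [D.cnt - 18]
29. n9.wid = 21  [D.acc + 23]
30. n9.idx = 30  [30]
31. n9.env = "vp"  ["vp"]
32. n18.live = 5  [C₀.live - 18]
33. n19.acc = 12  [terminal]
34. n20.sig = "xz"  ["xz"]
35. n20.live = false  [C.live > 5]
36. n21.cnt = false  [terminal]
37. n20.off = 0  [len(A.sig) - 2]
38. n18.cnt = 4  [g.acc + A.off - 8]
39. n8.cnt = 5  [C₀.live * -1 + 28]
40. n0.live = -3  [f.cnt - 12]
41. n0.lab = "xqk"  ["x" ++ B.env]
42. n0.acc = "qku"  [B.env ++ "u"]
43. n0.val = -9  [C.cnt - 14]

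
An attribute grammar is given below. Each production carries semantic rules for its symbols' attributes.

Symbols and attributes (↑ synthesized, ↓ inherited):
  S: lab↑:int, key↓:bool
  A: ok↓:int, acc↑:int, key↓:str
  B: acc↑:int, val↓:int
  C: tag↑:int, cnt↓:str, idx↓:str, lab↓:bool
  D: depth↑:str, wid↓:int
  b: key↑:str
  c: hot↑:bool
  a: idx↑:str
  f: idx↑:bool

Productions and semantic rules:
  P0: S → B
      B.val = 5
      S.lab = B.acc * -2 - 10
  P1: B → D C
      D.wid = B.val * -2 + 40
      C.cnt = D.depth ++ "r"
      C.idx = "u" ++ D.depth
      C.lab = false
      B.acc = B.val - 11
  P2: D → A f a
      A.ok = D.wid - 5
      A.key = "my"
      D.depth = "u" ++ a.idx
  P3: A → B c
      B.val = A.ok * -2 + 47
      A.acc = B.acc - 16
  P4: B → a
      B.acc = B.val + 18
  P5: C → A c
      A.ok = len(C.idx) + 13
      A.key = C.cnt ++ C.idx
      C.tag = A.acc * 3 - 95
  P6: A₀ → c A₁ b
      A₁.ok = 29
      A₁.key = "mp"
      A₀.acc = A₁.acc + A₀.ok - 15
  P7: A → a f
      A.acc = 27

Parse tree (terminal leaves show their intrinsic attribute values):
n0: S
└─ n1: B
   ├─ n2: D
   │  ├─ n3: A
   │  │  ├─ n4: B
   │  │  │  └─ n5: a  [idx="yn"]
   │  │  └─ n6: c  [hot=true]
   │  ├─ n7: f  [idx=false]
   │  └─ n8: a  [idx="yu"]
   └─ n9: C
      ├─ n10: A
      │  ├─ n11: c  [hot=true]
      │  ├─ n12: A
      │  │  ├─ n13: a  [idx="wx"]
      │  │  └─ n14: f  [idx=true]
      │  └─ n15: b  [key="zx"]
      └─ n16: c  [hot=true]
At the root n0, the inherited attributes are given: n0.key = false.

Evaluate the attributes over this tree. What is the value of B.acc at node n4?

1. n0.key = false  [given at root]
2. n1.val = 5  [5]
3. n2.wid = 30  [B.val * -2 + 40]
4. n3.ok = 25  [D.wid - 5]
5. n3.key = "my"  ["my"]
6. n4.val = -3  [A.ok * -2 + 47]
7. n5.idx = "yn"  [terminal]
8. n4.acc = 15  [B.val + 18]
9. n6.hot = true  [terminal]
10. n3.acc = -1  [B.acc - 16]
11. n7.idx = false  [terminal]
12. n8.idx = "yu"  [terminal]
13. n2.depth = "uyu"  ["u" ++ a.idx]
14. n9.cnt = "uyur"  [D.depth ++ "r"]
15. n9.idx = "uuyu"  ["u" ++ D.depth]
16. n9.lab = false  [false]
17. n10.ok = 17  [len(C.idx) + 13]
18. n10.key = "uyuruuyu"  [C.cnt ++ C.idx]
19. n11.hot = true  [terminal]
20. n12.ok = 29  [29]
21. n12.key = "mp"  ["mp"]
22. n13.idx = "wx"  [terminal]
23. n14.idx = true  [terminal]
24. n12.acc = 27  [27]
25. n15.key = "zx"  [terminal]
26. n10.acc = 29  [A₁.acc + A₀.ok - 15]
27. n16.hot = true  [terminal]
28. n9.tag = -8  [A.acc * 3 - 95]
29. n1.acc = -6  [B.val - 11]
30. n0.lab = 2  [B.acc * -2 - 10]

15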